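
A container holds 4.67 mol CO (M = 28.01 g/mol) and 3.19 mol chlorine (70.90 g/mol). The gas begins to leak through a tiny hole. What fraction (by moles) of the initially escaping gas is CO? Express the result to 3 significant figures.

The effusion rate of species i is ∝ p_i/√M_i ∝ n_i/√M_i.
So x_CO in the escaping gas = (n_CO/√M_CO) / Σ(n_i/√M_i)
= (4.67/√28.01) / (4.67/√28.01 + 3.19/√70.90) = 0.8824/(0.8824 + 0.3789) = 0.700.

0.700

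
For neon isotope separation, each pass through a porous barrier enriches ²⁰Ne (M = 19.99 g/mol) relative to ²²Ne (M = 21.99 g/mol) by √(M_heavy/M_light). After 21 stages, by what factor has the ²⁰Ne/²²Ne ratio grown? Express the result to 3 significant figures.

2.72

After 21 stages the ratio has grown by (√(21.99/19.99))^21 = (21.99/19.99)^(21/2).
= 1.10005^(21/2) = 2.72.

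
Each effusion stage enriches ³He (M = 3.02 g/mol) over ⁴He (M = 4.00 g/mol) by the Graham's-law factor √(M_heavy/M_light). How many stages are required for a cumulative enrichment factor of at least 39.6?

Single-stage factor α = √(4.00/3.02), so ln α = ½ ln(1.32450) = 0.1405.
Need α^N ≥ 39.6 ⇒ N ≥ ln(39.6) / ln α = 3.679 / 0.1405 = 26.18.
Rounding up, N = 27 stages.

27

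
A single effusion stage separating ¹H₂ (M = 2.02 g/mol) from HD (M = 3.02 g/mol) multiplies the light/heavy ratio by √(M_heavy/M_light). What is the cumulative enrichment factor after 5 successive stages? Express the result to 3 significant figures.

Overall factor = α^5 with α = √(3.02/2.02), i.e. (3.02/2.02)^(5/2).
= 1.49505^(5/2) = 2.73.

2.73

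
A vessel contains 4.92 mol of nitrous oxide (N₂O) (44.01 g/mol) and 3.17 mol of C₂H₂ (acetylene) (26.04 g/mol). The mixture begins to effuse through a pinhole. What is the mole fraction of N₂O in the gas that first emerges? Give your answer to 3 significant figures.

0.544

The effusion rate of species i is ∝ p_i/√M_i ∝ n_i/√M_i.
Mole fraction of N₂O in the effusate = (n_N₂O/√M_N₂O) / (n_N₂O/√M_N₂O + n_C₂H₂/√M_C₂H₂)
= (4.92/√44.01) / (4.92/√44.01 + 3.17/√26.04) = 0.7416/(0.7416 + 0.6212) = 0.544.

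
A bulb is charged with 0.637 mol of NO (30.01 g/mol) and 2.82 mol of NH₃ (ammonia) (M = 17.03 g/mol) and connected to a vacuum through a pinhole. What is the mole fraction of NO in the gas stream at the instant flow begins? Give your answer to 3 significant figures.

0.145

The effusion rate of species i is ∝ p_i/√M_i ∝ n_i/√M_i.
So x_NO in the escaping gas = (n_NO/√M_NO) / Σ(n_i/√M_i)
= (0.637/√30.01) / (0.637/√30.01 + 2.82/√17.03) = 0.1163/(0.1163 + 0.6833) = 0.145.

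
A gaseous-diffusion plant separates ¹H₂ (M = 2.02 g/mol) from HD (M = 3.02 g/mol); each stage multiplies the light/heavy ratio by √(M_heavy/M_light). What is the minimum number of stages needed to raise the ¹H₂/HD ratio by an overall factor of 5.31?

9

Single-stage factor α = √(3.02/2.02), so ln α = ½ ln(1.49505) = 0.2011.
Need α^N ≥ 5.31 ⇒ N ≥ ln(5.31) / ln α = 1.670 / 0.2011 = 8.30.
Rounding up, N = 9 stages.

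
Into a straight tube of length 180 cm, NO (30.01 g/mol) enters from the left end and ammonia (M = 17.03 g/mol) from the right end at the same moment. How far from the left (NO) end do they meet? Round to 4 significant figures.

77.34 cm

Distances travelled in equal time are proportional to diffusion rates, so d_NO/d_NH₃ = √(M_NH₃/M_NO) = √(17.03/30.01) = 0.7533.
With d_NO + d_NH₃ = 180 cm, d_NH₃ = 180/(1 + 0.7533) = 102.7 cm.
d_NO = 180 − 102.7 = 77.34 cm.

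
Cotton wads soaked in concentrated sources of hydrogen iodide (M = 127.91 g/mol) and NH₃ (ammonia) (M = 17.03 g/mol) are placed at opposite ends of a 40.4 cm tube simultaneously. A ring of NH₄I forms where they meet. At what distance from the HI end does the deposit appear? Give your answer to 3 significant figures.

10.8 cm

In equal time, each gas travels a distance ∝ its rate ∝ 1/√M, so d_HI/d_NH₃ = √(M_NH₃/M_HI) = √(17.03/127.91) = 0.3649.
With d_HI + d_NH₃ = 40.4 cm, d_NH₃ = 40.4/(1 + 0.3649) = 29.60 cm.
d_HI = 40.4 − 29.60 = 10.8 cm.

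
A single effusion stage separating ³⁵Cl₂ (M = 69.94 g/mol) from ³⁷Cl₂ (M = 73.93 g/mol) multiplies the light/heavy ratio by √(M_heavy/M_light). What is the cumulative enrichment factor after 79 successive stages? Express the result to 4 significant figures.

8.949

Each stage multiplies the ratio by α = √(73.93/69.94), so after 79 stages the overall factor is α^79 = (73.93/69.94)^(79/2).
= 1.05705^(79/2) = 8.949.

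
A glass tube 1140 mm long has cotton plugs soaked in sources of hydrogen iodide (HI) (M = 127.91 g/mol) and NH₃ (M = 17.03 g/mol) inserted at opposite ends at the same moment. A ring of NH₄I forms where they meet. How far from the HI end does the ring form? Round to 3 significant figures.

Graham's law gives d_HI/d_NH₃ = rate_HI/rate_NH₃ = √(M_NH₃/M_HI) = √(17.03/127.91) = 0.3649.
With d_HI + d_NH₃ = 1140 mm, d_NH₃ = 1140/(1 + 0.3649) = 835.2 mm.
d_HI = 1140 − 835.2 = 305 mm.

305 mm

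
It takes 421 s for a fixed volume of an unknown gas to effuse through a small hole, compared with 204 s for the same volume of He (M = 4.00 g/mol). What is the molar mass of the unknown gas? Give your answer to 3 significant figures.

Graham's law gives t_X/t_He = √(M_X/M_He).
421/204 = 2.064 = √(M_X/4.00)
M_X = 4.00 × 2.064² = 4.00 × 4.259 = 17.0 g/mol

17.0 g/mol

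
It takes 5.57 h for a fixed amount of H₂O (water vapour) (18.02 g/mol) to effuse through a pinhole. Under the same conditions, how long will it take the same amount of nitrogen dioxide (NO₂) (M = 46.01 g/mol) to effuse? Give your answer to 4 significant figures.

8.900 h

By Graham's law, t_NO₂/t_H₂O = √(M_NO₂/M_H₂O) = √(46.01/18.02) = √2.553 = 1.598.
So the time for NO₂ is 5.57 × 1.598 = 8.900 h.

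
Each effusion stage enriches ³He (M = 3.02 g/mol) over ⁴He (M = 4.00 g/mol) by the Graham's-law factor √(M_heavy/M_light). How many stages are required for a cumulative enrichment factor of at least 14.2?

With α = √(4.00/3.02) per stage, ln α = ½ ln(1.32450) = 0.1405.
Need α^N ≥ 14.2 ⇒ N ≥ ln(14.2) / ln α = 2.653 / 0.1405 = 18.88.
Minimum whole number of stages: N = 19.

19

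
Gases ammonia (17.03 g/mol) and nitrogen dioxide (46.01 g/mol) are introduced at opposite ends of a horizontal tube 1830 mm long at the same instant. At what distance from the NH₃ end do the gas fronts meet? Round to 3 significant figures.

The fronts meet when d_NH₃ + d_NO₂ = L with d_NH₃/d_NO₂ = √(M_NO₂/M_NH₃) (Graham's law). Here √(M_NO₂/M_NH₃) = √(46.01/17.03) = 1.644.
With d_NH₃ + d_NO₂ = 1830 mm, d_NO₂ = 1830/(1 + 1.644) = 692.2 mm.
d_NH₃ = 1830 − 692.2 = 1140 mm.

1140 mm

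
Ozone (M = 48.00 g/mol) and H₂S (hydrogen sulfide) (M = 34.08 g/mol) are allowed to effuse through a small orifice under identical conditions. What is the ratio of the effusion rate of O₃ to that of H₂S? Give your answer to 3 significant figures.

Graham's law gives rate_O₃/rate_H₂S = √(M_H₂S/M_O₃) = √(34.08/48.00) = √0.7100 = 0.843.

0.843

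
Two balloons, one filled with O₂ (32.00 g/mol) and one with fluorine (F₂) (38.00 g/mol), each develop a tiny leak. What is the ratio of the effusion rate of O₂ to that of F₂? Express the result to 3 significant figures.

1.09

By Graham's law, rate_O₂/rate_F₂ = √(M_F₂/M_O₂) = √(38.00/32.00) = √1.188 = 1.09.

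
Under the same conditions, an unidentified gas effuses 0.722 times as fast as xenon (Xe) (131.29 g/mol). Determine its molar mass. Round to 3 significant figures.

252 g/mol

Since effusion rate ∝ 1/√M, rate_X/rate_Xe = √(M_Xe/M_X).
0.722 = √(131.29/M_X)
M_X = 131.29 / 0.722² = 131.29 / 0.5213 = 252 g/mol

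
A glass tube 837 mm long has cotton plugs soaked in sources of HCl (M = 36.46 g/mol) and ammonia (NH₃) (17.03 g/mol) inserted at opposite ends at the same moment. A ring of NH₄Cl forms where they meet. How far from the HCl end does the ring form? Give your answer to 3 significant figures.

340 mm

Distances travelled in equal time are proportional to diffusion rates, so d_HCl/d_NH₃ = √(M_NH₃/M_HCl) = √(17.03/36.46) = 0.6834.
With d_HCl + d_NH₃ = 837 mm, d_NH₃ = 837/(1 + 0.6834) = 497.2 mm.
d_HCl = 837 − 497.2 = 340 mm.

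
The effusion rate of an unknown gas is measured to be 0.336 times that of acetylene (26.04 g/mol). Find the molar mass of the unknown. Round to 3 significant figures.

231 g/mol

By Graham's law, rate_X/rate_C₂H₂ = √(M_C₂H₂/M_X).
0.336 = √(26.04/M_X)
M_X = 26.04 / 0.336² = 26.04 / 0.1129 = 231 g/mol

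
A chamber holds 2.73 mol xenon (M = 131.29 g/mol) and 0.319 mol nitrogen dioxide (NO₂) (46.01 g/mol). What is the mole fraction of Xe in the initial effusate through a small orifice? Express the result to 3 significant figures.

The effusion rate of species i is ∝ p_i/√M_i ∝ n_i/√M_i.
Mole fraction of Xe in the effusate = (n_Xe/√M_Xe) / (n_Xe/√M_Xe + n_NO₂/√M_NO₂)
= (2.73/√131.29) / (2.73/√131.29 + 0.319/√46.01) = 0.2383/(0.2383 + 0.04703) = 0.835.

0.835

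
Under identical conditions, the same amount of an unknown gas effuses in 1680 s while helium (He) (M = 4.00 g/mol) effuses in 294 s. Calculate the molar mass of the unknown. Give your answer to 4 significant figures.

130.6 g/mol

By Graham's law, t_X/t_He = √(M_X/M_He).
1680/294 = 5.714 = √(M_X/4.00)
M_X = 4.00 × 5.714² = 4.00 × 32.65 = 130.6 g/mol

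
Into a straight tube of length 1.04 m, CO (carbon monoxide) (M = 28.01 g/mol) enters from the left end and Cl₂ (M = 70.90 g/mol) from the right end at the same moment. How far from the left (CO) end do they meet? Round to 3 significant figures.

In equal time, each gas travels a distance ∝ its rate ∝ 1/√M, so d_CO/d_Cl₂ = √(M_Cl₂/M_CO) = √(70.90/28.01) = 1.591.
With d_CO + d_Cl₂ = 1.04 m, d_Cl₂ = 1.04/(1 + 1.591) = 0.4014 m.
d_CO = 1.04 − 0.4014 = 0.639 m.

0.639 m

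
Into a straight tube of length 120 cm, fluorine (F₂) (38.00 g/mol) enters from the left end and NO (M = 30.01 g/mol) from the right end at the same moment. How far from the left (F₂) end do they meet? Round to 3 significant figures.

Distances travelled in equal time are proportional to diffusion rates, so d_F₂/d_NO = √(M_NO/M_F₂) = √(30.01/38.00) = 0.8887.
With d_F₂ + d_NO = 120 cm, d_NO = 120/(1 + 0.8887) = 63.54 cm.
d_F₂ = 120 − 63.54 = 56.5 cm.

56.5 cm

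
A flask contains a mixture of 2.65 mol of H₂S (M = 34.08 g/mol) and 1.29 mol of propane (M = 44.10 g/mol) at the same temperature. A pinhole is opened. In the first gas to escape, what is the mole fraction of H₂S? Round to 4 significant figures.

0.7003

Each component's effusion rate ∝ (its partial pressure)·(1/√M) ∝ n_i/√M_i.
x_H₂S(eff) = (n_H₂S/√M_H₂S) / (n_H₂S/√M_H₂S + n_C₃H₈/√M_C₃H₈)
= (2.65/√34.08) / (2.65/√34.08 + 1.29/√44.10) = 0.4539/(0.4539 + 0.1943) = 0.7003.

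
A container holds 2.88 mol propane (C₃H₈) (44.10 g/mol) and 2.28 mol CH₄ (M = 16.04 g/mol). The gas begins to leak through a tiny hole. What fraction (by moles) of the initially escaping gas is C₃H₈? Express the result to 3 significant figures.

0.432

Rate_i ∝ x_i/√M_i (Graham's law weighted by mole fraction), so the effusate composition follows n_i/√M_i.
So x_C₃H₈ in the escaping gas = (n_C₃H₈/√M_C₃H₈) / Σ(n_i/√M_i)
= (2.88/√44.10) / (2.88/√44.10 + 2.28/√16.04) = 0.4337/(0.4337 + 0.5693) = 0.432.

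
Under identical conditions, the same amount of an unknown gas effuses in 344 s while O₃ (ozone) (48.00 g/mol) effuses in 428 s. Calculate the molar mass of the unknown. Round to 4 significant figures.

31.01 g/mol

By Graham's law, t_X/t_O₃ = √(M_X/M_O₃).
344/428 = 0.8037 = √(M_X/48.00)
M_X = 48.00 × 0.8037² = 48.00 × 0.6460 = 31.01 g/mol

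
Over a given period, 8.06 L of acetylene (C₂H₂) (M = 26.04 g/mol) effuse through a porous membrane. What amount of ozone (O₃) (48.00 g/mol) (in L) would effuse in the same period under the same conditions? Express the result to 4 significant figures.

5.937 L

Graham's law gives rate_O₃/rate_C₂H₂ = √(M_C₂H₂/M_O₃) = √(26.04/48.00) = √0.5425 = 0.7365.
So the volume for O₃ is 8.06 × 0.7365 = 5.937 L.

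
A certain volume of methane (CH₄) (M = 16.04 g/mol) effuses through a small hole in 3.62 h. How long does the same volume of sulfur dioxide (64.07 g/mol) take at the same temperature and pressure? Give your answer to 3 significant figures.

7.23 h

From Graham's law, t_SO₂/t_CH₄ = √(M_SO₂/M_CH₄) = √(64.07/16.04) = √3.994 = 1.999.
So the time for SO₂ is 3.62 × 1.999 = 7.23 h.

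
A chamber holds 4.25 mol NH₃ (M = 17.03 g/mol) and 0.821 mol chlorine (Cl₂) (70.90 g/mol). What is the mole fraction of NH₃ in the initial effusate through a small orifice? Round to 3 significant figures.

0.914

The effusion rate of species i is ∝ p_i/√M_i ∝ n_i/√M_i.
x_NH₃(eff) = (n_NH₃/√M_NH₃) / (n_NH₃/√M_NH₃ + n_Cl₂/√M_Cl₂)
= (4.25/√17.03) / (4.25/√17.03 + 0.821/√70.90) = 1.030/(1.030 + 0.09750) = 0.914.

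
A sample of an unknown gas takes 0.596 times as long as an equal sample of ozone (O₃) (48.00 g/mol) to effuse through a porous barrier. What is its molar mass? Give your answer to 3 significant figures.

From Graham's law, t_X/t_O₃ = √(M_X/M_O₃).
0.596 = √(M_X/48.00)
M_X = 48.00 × 0.596² = 48.00 × 0.3552 = 17.1 g/mol

17.1 g/mol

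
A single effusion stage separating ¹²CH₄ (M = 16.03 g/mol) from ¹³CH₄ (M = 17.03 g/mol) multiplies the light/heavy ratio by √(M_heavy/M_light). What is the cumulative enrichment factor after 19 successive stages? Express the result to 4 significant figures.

After 19 stages the ratio has grown by (√(17.03/16.03))^19 = (17.03/16.03)^(19/2).
= 1.06238^(19/2) = 1.777.

1.777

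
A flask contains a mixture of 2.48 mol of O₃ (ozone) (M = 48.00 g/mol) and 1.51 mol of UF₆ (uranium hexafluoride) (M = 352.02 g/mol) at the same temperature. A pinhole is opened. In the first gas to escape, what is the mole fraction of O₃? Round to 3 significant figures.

Each component's effusion rate ∝ (its partial pressure)·(1/√M) ∝ n_i/√M_i.
x_O₃(eff) = (n_O₃/√M_O₃) / (n_O₃/√M_O₃ + n_UF₆/√M_UF₆)
= (2.48/√48.00) / (2.48/√48.00 + 1.51/√352.02) = 0.3580/(0.3580 + 0.08048) = 0.816.

0.816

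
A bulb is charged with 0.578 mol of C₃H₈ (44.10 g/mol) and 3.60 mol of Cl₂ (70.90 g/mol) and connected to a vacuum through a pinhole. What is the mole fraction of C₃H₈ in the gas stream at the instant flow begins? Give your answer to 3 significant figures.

0.169

Effusion rate of each component ∝ n_i/√M_i (partial pressure × 1/√M).
x_C₃H₈(eff) = (n_C₃H₈/√M_C₃H₈) / (n_C₃H₈/√M_C₃H₈ + n_Cl₂/√M_Cl₂)
= (0.578/√44.10) / (0.578/√44.10 + 3.60/√70.90) = 0.08704/(0.08704 + 0.4275) = 0.169.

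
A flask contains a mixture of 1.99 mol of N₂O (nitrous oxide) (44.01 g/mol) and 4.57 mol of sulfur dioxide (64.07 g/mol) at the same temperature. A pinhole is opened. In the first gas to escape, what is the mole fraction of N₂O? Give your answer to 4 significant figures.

Rate_i ∝ x_i/√M_i (Graham's law weighted by mole fraction), so the effusate composition follows n_i/√M_i.
x_N₂O(eff) = (n_N₂O/√M_N₂O) / (n_N₂O/√M_N₂O + n_SO₂/√M_SO₂)
= (1.99/√44.01) / (1.99/√44.01 + 4.57/√64.07) = 0.3000/(0.3000 + 0.5709) = 0.3444.

0.3444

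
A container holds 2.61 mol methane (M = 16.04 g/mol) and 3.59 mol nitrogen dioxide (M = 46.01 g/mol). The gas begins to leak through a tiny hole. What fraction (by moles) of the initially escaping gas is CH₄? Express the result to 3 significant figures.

0.552

Effusion rate of each component ∝ n_i/√M_i (partial pressure × 1/√M).
Mole fraction of CH₄ in the effusate = (n_CH₄/√M_CH₄) / (n_CH₄/√M_CH₄ + n_NO₂/√M_NO₂)
= (2.61/√16.04) / (2.61/√16.04 + 3.59/√46.01) = 0.6517/(0.6517 + 0.5293) = 0.552.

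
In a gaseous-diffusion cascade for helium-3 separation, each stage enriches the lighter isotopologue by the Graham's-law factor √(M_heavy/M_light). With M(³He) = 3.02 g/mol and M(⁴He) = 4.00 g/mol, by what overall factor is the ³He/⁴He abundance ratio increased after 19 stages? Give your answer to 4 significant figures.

After 19 stages the ratio has grown by (√(4.00/3.02))^19 = (4.00/3.02)^(19/2).
= 1.32450^(19/2) = 14.44.

14.44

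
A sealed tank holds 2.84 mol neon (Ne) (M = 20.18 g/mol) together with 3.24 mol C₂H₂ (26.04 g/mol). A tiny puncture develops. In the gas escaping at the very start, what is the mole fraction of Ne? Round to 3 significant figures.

The effusion rate of species i is ∝ p_i/√M_i ∝ n_i/√M_i.
So x_Ne in the escaping gas = (n_Ne/√M_Ne) / Σ(n_i/√M_i)
= (2.84/√20.18) / (2.84/√20.18 + 3.24/√26.04) = 0.6322/(0.6322 + 0.6349) = 0.499.

0.499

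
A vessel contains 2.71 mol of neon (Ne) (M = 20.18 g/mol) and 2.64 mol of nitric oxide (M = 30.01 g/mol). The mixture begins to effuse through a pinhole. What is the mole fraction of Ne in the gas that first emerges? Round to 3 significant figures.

Each component's effusion rate ∝ (its partial pressure)·(1/√M) ∝ n_i/√M_i.
So x_Ne in the escaping gas = (n_Ne/√M_Ne) / Σ(n_i/√M_i)
= (2.71/√20.18) / (2.71/√20.18 + 2.64/√30.01) = 0.6033/(0.6033 + 0.4819) = 0.556.

0.556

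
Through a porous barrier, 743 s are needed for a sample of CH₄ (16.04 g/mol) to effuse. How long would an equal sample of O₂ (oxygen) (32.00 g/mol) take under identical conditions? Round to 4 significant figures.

By Graham's law, t_O₂/t_CH₄ = √(M_O₂/M_CH₄) = √(32.00/16.04) = √1.995 = 1.412.
So the time for O₂ is 743 × 1.412 = 1049 s.

1049 s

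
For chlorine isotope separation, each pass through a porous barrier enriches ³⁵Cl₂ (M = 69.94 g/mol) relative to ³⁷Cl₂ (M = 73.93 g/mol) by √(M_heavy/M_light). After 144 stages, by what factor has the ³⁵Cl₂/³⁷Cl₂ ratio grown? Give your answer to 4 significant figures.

The single-stage factor is √(M_heavy/M_light), so 144 stages give [√(73.93/69.94)]^144 = (73.93/69.94)^(144/2).
= 1.05705^72 = 54.31.

54.31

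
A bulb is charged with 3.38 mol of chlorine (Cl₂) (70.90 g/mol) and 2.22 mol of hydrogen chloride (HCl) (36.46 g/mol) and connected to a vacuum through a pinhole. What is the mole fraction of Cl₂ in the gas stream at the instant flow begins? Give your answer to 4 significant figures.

Each component's effusion rate ∝ (its partial pressure)·(1/√M) ∝ n_i/√M_i.
x_Cl₂(eff) = (n_Cl₂/√M_Cl₂) / (n_Cl₂/√M_Cl₂ + n_HCl/√M_HCl)
= (3.38/√70.90) / (3.38/√70.90 + 2.22/√36.46) = 0.4014/(0.4014 + 0.3677) = 0.5219.

0.5219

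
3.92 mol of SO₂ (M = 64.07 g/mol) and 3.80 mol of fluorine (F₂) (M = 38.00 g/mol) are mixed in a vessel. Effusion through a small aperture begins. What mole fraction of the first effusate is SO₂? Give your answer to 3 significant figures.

0.443

Effusion rate of each component ∝ n_i/√M_i (partial pressure × 1/√M).
Mole fraction of SO₂ in the effusate = (n_SO₂/√M_SO₂) / (n_SO₂/√M_SO₂ + n_F₂/√M_F₂)
= (3.92/√64.07) / (3.92/√64.07 + 3.80/√38.00) = 0.4897/(0.4897 + 0.6164) = 0.443.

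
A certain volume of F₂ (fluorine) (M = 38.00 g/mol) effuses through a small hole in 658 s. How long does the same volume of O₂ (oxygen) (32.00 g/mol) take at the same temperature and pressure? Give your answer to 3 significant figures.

604 s

Since effusion rate ∝ 1/√M, t_O₂/t_F₂ = √(M_O₂/M_F₂) = √(32.00/38.00) = √0.8421 = 0.9177.
So the time for O₂ is 658 × 0.9177 = 604 s.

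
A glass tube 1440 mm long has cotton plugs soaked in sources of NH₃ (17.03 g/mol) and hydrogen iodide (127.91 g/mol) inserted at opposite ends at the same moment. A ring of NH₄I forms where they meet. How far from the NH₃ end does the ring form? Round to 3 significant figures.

In equal time, each gas travels a distance ∝ its rate ∝ 1/√M, so d_NH₃/d_HI = √(M_HI/M_NH₃) = √(127.91/17.03) = 2.741.
With d_NH₃ + d_HI = 1440 mm, d_HI = 1440/(1 + 2.741) = 385.0 mm.
d_NH₃ = 1440 − 385.0 = 1060 mm.

1060 mm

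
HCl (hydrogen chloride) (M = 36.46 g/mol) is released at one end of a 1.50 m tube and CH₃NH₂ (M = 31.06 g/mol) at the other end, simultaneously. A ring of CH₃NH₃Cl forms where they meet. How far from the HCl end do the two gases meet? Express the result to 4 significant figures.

The fronts meet when d_HCl + d_CH₃NH₂ = L with d_HCl/d_CH₃NH₂ = √(M_CH₃NH₂/M_HCl) (Graham's law). Here √(M_CH₃NH₂/M_HCl) = √(31.06/36.46) = 0.9230.
With d_HCl + d_CH₃NH₂ = 1.50 m, d_CH₃NH₂ = 1.50/(1 + 0.9230) = 0.7800 m.
d_HCl = 1.50 − 0.7800 = 0.7200 m.

0.7200 m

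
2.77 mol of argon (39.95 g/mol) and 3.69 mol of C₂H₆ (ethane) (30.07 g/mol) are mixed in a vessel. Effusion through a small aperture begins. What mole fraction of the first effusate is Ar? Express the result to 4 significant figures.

0.3944

Rate_i ∝ x_i/√M_i (Graham's law weighted by mole fraction), so the effusate composition follows n_i/√M_i.
x_Ar(eff) = (n_Ar/√M_Ar) / (n_Ar/√M_Ar + n_C₂H₆/√M_C₂H₆)
= (2.77/√39.95) / (2.77/√39.95 + 3.69/√30.07) = 0.4382/(0.4382 + 0.6729) = 0.3944.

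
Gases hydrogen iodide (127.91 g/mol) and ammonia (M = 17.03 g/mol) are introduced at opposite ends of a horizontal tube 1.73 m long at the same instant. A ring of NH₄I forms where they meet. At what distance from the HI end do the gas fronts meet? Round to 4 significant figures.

0.4625 m

In equal time, each gas travels a distance ∝ its rate ∝ 1/√M, so d_HI/d_NH₃ = √(M_NH₃/M_HI) = √(17.03/127.91) = 0.3649.
With d_HI + d_NH₃ = 1.73 m, d_NH₃ = 1.73/(1 + 0.3649) = 1.268 m.
d_HI = 1.73 − 1.268 = 0.4625 m.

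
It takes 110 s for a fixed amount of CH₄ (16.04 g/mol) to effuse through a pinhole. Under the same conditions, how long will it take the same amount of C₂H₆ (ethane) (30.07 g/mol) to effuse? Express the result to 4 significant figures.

150.6 s

Graham's law gives t_C₂H₆/t_CH₄ = √(M_C₂H₆/M_CH₄) = √(30.07/16.04) = √1.875 = 1.369.
So the time for C₂H₆ is 110 × 1.369 = 150.6 s.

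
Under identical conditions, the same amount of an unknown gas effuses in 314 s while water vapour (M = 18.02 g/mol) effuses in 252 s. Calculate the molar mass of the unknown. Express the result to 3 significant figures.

28.0 g/mol

Using Graham's law: t_X/t_H₂O = √(M_X/M_H₂O).
314/252 = 1.246 = √(M_X/18.02)
M_X = 18.02 × 1.246² = 18.02 × 1.553 = 28.0 g/mol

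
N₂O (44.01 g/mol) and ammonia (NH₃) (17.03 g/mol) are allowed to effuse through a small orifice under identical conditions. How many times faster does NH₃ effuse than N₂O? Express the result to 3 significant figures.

Since effusion rate ∝ 1/√M, rate_NH₃/rate_N₂O = √(M_N₂O/M_NH₃) = √(44.01/17.03) = √2.584 = 1.61.

1.61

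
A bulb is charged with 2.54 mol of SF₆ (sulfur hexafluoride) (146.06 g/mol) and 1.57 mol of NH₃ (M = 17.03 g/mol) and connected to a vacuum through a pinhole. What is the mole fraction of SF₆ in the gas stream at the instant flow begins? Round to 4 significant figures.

Each component's effusion rate ∝ (its partial pressure)·(1/√M) ∝ n_i/√M_i.
Mole fraction of SF₆ in the effusate = (n_SF₆/√M_SF₆) / (n_SF₆/√M_SF₆ + n_NH₃/√M_NH₃)
= (2.54/√146.06) / (2.54/√146.06 + 1.57/√17.03) = 0.2102/(0.2102 + 0.3804) = 0.3558.

0.3558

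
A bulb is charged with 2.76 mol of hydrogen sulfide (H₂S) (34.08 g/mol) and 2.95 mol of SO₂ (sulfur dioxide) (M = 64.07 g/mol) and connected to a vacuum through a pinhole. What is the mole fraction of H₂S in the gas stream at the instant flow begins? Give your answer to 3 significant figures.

Effusion rate of each component ∝ n_i/√M_i (partial pressure × 1/√M).
x_H₂S(eff) = (n_H₂S/√M_H₂S) / (n_H₂S/√M_H₂S + n_SO₂/√M_SO₂)
= (2.76/√34.08) / (2.76/√34.08 + 2.95/√64.07) = 0.4728/(0.4728 + 0.3685) = 0.562.

0.562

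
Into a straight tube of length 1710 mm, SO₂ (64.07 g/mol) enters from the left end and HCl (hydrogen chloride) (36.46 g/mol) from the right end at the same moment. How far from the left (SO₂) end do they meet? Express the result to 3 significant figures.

735 mm

Distances travelled in equal time are proportional to diffusion rates, so d_SO₂/d_HCl = √(M_HCl/M_SO₂) = √(36.46/64.07) = 0.7544.
With d_SO₂ + d_HCl = 1710 mm, d_HCl = 1710/(1 + 0.7544) = 974.7 mm.
d_SO₂ = 1710 − 974.7 = 735 mm.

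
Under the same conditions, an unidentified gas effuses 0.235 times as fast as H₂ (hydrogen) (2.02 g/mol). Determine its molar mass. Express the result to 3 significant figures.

By Graham's law, rate_X/rate_H₂ = √(M_H₂/M_X).
0.235 = √(2.02/M_X)
M_X = 2.02 / 0.235² = 2.02 / 0.05522 = 36.6 g/mol

36.6 g/mol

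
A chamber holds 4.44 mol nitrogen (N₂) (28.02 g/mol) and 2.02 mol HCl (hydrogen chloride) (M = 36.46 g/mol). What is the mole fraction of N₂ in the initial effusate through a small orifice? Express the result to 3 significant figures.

Each component's effusion rate ∝ (its partial pressure)·(1/√M) ∝ n_i/√M_i.
So x_N₂ in the escaping gas = (n_N₂/√M_N₂) / Σ(n_i/√M_i)
= (4.44/√28.02) / (4.44/√28.02 + 2.02/√36.46) = 0.8388/(0.8388 + 0.3345) = 0.715.

0.715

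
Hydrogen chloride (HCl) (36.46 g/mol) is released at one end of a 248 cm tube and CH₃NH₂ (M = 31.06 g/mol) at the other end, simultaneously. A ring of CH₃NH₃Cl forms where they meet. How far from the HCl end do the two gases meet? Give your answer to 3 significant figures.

Distances travelled in equal time are proportional to diffusion rates, so d_HCl/d_CH₃NH₂ = √(M_CH₃NH₂/M_HCl) = √(31.06/36.46) = 0.9230.
With d_HCl + d_CH₃NH₂ = 248 cm, d_CH₃NH₂ = 248/(1 + 0.9230) = 129.0 cm.
d_HCl = 248 − 129.0 = 119 cm.

119 cm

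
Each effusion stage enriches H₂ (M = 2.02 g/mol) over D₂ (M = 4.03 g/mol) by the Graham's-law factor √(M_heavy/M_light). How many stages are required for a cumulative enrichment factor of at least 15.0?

8

Per stage α = (4.03/2.02)^(1/2) = 1.99505^0.5, giving ln α = 0.3453.
Need α^N ≥ 15.0 ⇒ N ≥ ln(15.0) / ln α = 2.708 / 0.3453 = 7.84.
So at least 8 stages are needed.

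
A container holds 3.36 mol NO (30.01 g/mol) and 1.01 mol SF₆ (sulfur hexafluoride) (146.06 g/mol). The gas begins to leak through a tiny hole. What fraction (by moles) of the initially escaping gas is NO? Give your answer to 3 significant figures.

0.880

The effusion rate of species i is ∝ p_i/√M_i ∝ n_i/√M_i.
So x_NO in the escaping gas = (n_NO/√M_NO) / Σ(n_i/√M_i)
= (3.36/√30.01) / (3.36/√30.01 + 1.01/√146.06) = 0.6133/(0.6133 + 0.08357) = 0.880.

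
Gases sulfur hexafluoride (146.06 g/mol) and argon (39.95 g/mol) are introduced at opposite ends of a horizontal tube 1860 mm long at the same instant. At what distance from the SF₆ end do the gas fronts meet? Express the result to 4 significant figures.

638.7 mm

The fronts meet when d_SF₆ + d_Ar = L with d_SF₆/d_Ar = √(M_Ar/M_SF₆) (Graham's law). Here √(M_Ar/M_SF₆) = √(39.95/146.06) = 0.5230.
With d_SF₆ + d_Ar = 1860 mm, d_Ar = 1860/(1 + 0.5230) = 1221 mm.
d_SF₆ = 1860 − 1221 = 638.7 mm.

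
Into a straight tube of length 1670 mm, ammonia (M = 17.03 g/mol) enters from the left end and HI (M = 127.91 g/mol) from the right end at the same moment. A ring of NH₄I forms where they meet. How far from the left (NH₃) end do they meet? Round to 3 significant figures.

1220 mm

Graham's law gives d_NH₃/d_HI = rate_NH₃/rate_HI = √(M_HI/M_NH₃) = √(127.91/17.03) = 2.741.
With d_NH₃ + d_HI = 1670 mm, d_HI = 1670/(1 + 2.741) = 446.5 mm.
d_NH₃ = 1670 − 446.5 = 1220 mm.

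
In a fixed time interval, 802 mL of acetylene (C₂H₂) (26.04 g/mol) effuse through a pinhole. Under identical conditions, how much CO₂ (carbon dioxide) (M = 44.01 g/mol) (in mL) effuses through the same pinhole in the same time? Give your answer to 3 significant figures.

By Graham's law, rate_CO₂/rate_C₂H₂ = √(M_C₂H₂/M_CO₂) = √(26.04/44.01) = √0.5917 = 0.7692.
So the volume for CO₂ is 802 × 0.7692 = 617 mL.

617 mL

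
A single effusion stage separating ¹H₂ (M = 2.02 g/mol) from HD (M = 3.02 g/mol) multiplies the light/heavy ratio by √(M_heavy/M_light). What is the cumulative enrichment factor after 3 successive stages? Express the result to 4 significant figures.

After 3 stages the ratio has grown by (√(3.02/2.02))^3 = (3.02/2.02)^(3/2).
= 1.49505^(3/2) = 1.828.

1.828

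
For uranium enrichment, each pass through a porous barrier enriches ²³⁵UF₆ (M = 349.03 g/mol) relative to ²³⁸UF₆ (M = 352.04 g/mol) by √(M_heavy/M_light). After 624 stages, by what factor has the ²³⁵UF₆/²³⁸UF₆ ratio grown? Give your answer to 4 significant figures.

14.57

Each stage multiplies the ratio by α = √(352.04/349.03), so after 624 stages the overall factor is α^624 = (352.04/349.03)^(624/2).
= 1.00862^312 = 14.57.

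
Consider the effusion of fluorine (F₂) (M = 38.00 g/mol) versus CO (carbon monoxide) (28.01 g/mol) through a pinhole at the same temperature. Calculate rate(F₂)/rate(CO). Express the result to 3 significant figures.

From Graham's law, rate_F₂/rate_CO = √(M_CO/M_F₂) = √(28.01/38.00) = √0.7371 = 0.859.

0.859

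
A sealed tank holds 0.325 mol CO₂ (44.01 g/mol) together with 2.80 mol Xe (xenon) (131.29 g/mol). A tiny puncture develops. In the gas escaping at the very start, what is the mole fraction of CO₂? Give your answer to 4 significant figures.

0.1670

Effusion rate of each component ∝ n_i/√M_i (partial pressure × 1/√M).
So x_CO₂ in the escaping gas = (n_CO₂/√M_CO₂) / Σ(n_i/√M_i)
= (0.325/√44.01) / (0.325/√44.01 + 2.80/√131.29) = 0.04899/(0.04899 + 0.2444) = 0.1670.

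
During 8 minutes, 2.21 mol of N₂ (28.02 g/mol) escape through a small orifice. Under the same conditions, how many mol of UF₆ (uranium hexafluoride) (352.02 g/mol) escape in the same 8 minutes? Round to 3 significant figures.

Graham's law gives rate_UF₆/rate_N₂ = √(M_N₂/M_UF₆) = √(28.02/352.02) = √0.07960 = 0.2821.
So the amount for UF₆ is 2.21 × 0.2821 = 0.624 mol.

0.624 mol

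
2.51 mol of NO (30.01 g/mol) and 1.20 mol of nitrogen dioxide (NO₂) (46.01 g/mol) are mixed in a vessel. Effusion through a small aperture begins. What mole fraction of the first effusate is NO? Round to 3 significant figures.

Rate_i ∝ x_i/√M_i (Graham's law weighted by mole fraction), so the effusate composition follows n_i/√M_i.
x_NO(eff) = (n_NO/√M_NO) / (n_NO/√M_NO + n_NO₂/√M_NO₂)
= (2.51/√30.01) / (2.51/√30.01 + 1.20/√46.01) = 0.4582/(0.4582 + 0.1769) = 0.721.

0.721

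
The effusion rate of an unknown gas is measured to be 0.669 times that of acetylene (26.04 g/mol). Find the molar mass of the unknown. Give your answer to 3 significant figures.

Since effusion rate ∝ 1/√M, rate_X/rate_C₂H₂ = √(M_C₂H₂/M_X).
0.669 = √(26.04/M_X)
M_X = 26.04 / 0.669² = 26.04 / 0.4476 = 58.2 g/mol

58.2 g/mol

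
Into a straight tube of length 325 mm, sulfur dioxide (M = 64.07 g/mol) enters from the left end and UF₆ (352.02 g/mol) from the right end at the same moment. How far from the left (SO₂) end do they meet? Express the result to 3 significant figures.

In equal time, each gas travels a distance ∝ its rate ∝ 1/√M, so d_SO₂/d_UF₆ = √(M_UF₆/M_SO₂) = √(352.02/64.07) = 2.344.
With d_SO₂ + d_UF₆ = 325 mm, d_UF₆ = 325/(1 + 2.344) = 97.19 mm.
d_SO₂ = 325 − 97.19 = 228 mm.

228 mm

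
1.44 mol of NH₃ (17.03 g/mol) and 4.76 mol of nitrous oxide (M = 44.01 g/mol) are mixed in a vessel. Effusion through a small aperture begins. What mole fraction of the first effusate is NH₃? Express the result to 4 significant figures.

0.3272

Effusion rate of each component ∝ n_i/√M_i (partial pressure × 1/√M).
Mole fraction of NH₃ in the effusate = (n_NH₃/√M_NH₃) / (n_NH₃/√M_NH₃ + n_N₂O/√M_N₂O)
= (1.44/√17.03) / (1.44/√17.03 + 4.76/√44.01) = 0.3489/(0.3489 + 0.7175) = 0.3272.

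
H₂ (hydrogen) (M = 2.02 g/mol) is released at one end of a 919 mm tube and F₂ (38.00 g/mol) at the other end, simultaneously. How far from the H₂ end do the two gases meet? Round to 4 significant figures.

746.8 mm

In equal time, each gas travels a distance ∝ its rate ∝ 1/√M, so d_H₂/d_F₂ = √(M_F₂/M_H₂) = √(38.00/2.02) = 4.337.
With d_H₂ + d_F₂ = 919 mm, d_F₂ = 919/(1 + 4.337) = 172.2 mm.
d_H₂ = 919 − 172.2 = 746.8 mm.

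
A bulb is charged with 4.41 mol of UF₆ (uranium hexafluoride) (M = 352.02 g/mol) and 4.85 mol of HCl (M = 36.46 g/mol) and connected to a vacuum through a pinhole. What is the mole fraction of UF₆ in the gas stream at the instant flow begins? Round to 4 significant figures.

Rate_i ∝ x_i/√M_i (Graham's law weighted by mole fraction), so the effusate composition follows n_i/√M_i.
Mole fraction of UF₆ in the effusate = (n_UF₆/√M_UF₆) / (n_UF₆/√M_UF₆ + n_HCl/√M_HCl)
= (4.41/√352.02) / (4.41/√352.02 + 4.85/√36.46) = 0.2350/(0.2350 + 0.8032) = 0.2264.

0.2264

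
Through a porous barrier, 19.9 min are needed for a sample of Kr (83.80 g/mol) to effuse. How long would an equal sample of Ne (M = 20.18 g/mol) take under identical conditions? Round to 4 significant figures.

By Graham's law, t_Ne/t_Kr = √(M_Ne/M_Kr) = √(20.18/83.80) = √0.2408 = 0.4907.
So the time for Ne is 19.9 × 0.4907 = 9.765 min.

9.765 min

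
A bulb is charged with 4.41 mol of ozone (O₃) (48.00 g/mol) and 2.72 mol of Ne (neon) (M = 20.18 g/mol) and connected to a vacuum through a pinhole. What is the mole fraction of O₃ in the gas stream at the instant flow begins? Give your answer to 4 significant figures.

0.5125

Each component's effusion rate ∝ (its partial pressure)·(1/√M) ∝ n_i/√M_i.
So x_O₃ in the escaping gas = (n_O₃/√M_O₃) / Σ(n_i/√M_i)
= (4.41/√48.00) / (4.41/√48.00 + 2.72/√20.18) = 0.6365/(0.6365 + 0.6055) = 0.5125.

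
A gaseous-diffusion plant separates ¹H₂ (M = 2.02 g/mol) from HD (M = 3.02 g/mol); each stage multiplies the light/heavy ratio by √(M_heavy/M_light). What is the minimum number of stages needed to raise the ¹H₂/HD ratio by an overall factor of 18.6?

15

Single-stage factor α = √(3.02/2.02), so ln α = ½ ln(1.49505) = 0.2011.
Need α^N ≥ 18.6 ⇒ N ≥ ln(18.6) / ln α = 2.923 / 0.2011 = 14.54.
Rounding up, N = 15 stages.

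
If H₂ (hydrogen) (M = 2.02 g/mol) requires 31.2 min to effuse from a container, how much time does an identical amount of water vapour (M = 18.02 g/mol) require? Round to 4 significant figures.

93.19 min

Graham's law gives t_H₂O/t_H₂ = √(M_H₂O/M_H₂) = √(18.02/2.02) = √8.921 = 2.987.
So the time for H₂O is 31.2 × 2.987 = 93.19 min.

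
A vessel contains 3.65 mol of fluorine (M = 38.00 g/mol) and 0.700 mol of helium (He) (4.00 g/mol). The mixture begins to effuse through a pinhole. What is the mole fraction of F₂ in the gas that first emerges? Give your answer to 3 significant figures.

The effusion rate of species i is ∝ p_i/√M_i ∝ n_i/√M_i.
x_F₂(eff) = (n_F₂/√M_F₂) / (n_F₂/√M_F₂ + n_He/√M_He)
= (3.65/√38.00) / (3.65/√38.00 + 0.700/√4.00) = 0.5921/(0.5921 + 0.3500) = 0.628.

0.628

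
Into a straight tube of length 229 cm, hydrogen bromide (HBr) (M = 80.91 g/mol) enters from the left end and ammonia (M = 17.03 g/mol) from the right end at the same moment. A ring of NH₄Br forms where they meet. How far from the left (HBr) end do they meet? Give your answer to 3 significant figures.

72.0 cm

Distances travelled in equal time are proportional to diffusion rates, so d_HBr/d_NH₃ = √(M_NH₃/M_HBr) = √(17.03/80.91) = 0.4588.
With d_HBr + d_NH₃ = 229 cm, d_NH₃ = 229/(1 + 0.4588) = 157.0 cm.
d_HBr = 229 − 157.0 = 72.0 cm.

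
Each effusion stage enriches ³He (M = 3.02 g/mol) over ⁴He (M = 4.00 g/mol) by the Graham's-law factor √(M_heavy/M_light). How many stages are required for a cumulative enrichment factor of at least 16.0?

With α = √(4.00/3.02) per stage, ln α = ½ ln(1.32450) = 0.1405.
Need α^N ≥ 16.0 ⇒ N ≥ ln(16.0) / ln α = 2.773 / 0.1405 = 19.73.
Minimum whole number of stages: N = 20.

20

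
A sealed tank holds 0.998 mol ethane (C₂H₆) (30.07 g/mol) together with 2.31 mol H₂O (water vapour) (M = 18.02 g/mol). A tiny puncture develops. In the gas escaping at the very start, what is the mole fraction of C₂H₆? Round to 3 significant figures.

0.251

Rate_i ∝ x_i/√M_i (Graham's law weighted by mole fraction), so the effusate composition follows n_i/√M_i.
So x_C₂H₆ in the escaping gas = (n_C₂H₆/√M_C₂H₆) / Σ(n_i/√M_i)
= (0.998/√30.07) / (0.998/√30.07 + 2.31/√18.02) = 0.1820/(0.1820 + 0.5442) = 0.251.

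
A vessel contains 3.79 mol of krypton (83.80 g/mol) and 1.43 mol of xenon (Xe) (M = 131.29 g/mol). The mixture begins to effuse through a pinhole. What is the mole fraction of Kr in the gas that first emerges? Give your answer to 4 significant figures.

Each component's effusion rate ∝ (its partial pressure)·(1/√M) ∝ n_i/√M_i.
So x_Kr in the escaping gas = (n_Kr/√M_Kr) / Σ(n_i/√M_i)
= (3.79/√83.80) / (3.79/√83.80 + 1.43/√131.29) = 0.4140/(0.4140 + 0.1248) = 0.7684.

0.7684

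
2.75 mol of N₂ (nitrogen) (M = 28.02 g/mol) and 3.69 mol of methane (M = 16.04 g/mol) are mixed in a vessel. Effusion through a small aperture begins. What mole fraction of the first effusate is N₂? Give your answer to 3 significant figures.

Each component's effusion rate ∝ (its partial pressure)·(1/√M) ∝ n_i/√M_i.
Mole fraction of N₂ in the effusate = (n_N₂/√M_N₂) / (n_N₂/√M_N₂ + n_CH₄/√M_CH₄)
= (2.75/√28.02) / (2.75/√28.02 + 3.69/√16.04) = 0.5195/(0.5195 + 0.9213) = 0.361.

0.361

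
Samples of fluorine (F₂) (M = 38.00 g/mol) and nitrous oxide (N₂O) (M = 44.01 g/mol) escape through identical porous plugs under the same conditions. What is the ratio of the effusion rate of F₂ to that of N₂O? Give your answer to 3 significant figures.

1.08

Using Graham's law: rate_F₂/rate_N₂O = √(M_N₂O/M_F₂) = √(44.01/38.00) = √1.158 = 1.08.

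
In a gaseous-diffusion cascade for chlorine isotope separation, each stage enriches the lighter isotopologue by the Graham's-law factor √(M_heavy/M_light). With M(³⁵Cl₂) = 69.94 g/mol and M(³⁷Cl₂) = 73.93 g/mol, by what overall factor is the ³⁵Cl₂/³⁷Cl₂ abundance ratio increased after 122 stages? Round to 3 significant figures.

Each stage multiplies the ratio by α = √(73.93/69.94), so after 122 stages the overall factor is α^122 = (73.93/69.94)^(122/2).
= 1.05705^61 = 29.5.

29.5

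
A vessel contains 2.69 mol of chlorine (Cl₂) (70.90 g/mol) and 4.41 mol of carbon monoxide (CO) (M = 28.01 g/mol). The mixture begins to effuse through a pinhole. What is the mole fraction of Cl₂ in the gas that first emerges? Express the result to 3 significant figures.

Effusion rate of each component ∝ n_i/√M_i (partial pressure × 1/√M).
x_Cl₂(eff) = (n_Cl₂/√M_Cl₂) / (n_Cl₂/√M_Cl₂ + n_CO/√M_CO)
= (2.69/√70.90) / (2.69/√70.90 + 4.41/√28.01) = 0.3195/(0.3195 + 0.8333) = 0.277.

0.277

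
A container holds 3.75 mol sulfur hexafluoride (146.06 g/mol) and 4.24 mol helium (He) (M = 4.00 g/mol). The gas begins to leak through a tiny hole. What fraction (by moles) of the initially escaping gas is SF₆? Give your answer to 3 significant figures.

Effusion rate of each component ∝ n_i/√M_i (partial pressure × 1/√M).
So x_SF₆ in the escaping gas = (n_SF₆/√M_SF₆) / Σ(n_i/√M_i)
= (3.75/√146.06) / (3.75/√146.06 + 4.24/√4.00) = 0.3103/(0.3103 + 2.120) = 0.128.

0.128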